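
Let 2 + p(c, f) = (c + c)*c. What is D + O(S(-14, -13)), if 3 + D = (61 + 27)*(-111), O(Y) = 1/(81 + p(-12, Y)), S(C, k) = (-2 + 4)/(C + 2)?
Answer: -3585956/367 ≈ -9771.0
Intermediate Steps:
p(c, f) = -2 + 2*c**2 (p(c, f) = -2 + (c + c)*c = -2 + (2*c)*c = -2 + 2*c**2)
S(C, k) = 2/(2 + C)
O(Y) = 1/367 (O(Y) = 1/(81 + (-2 + 2*(-12)**2)) = 1/(81 + (-2 + 2*144)) = 1/(81 + (-2 + 288)) = 1/(81 + 286) = 1/367)
D = -9771 (D = -3 + (61 + 27)*(-111) = -3 + 88*(-111) = -3 - 9768 = -9771)
D + O(S(-14, -13)) = -9771 + 1/367 = -3585956/367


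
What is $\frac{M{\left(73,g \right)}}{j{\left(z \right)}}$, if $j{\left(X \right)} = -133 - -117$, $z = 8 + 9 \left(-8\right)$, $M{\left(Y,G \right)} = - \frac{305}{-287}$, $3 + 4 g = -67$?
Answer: $- \frac{305}{4592} \approx -0.06642$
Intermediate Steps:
$g = - \frac{35}{2}$ ($g = - \frac{3}{4} + \frac{1}{4} \left(-67\right) = - \frac{3}{4} - \frac{67}{4} = - \frac{35}{2} \approx -17.5$)
$M{\left(Y,G \right)} = \frac{305}{287}$ ($M{\left(Y,G \right)} = \left(-305\right) \left(- \frac{1}{287}\right) = \frac{305}{287}$)
$z = -64$ ($z = 8 - 72 = -64$)
$j{\left(X \right)} = -16$ ($j{\left(X \right)} = -133 + 117 = -16$)
$\frac{M{\left(73,g \right)}}{j{\left(z \right)}} = \frac{305}{287 \left(-16\right)} = \frac{305}{287} \left(- \frac{1}{16}\right) = - \frac{305}{4592}$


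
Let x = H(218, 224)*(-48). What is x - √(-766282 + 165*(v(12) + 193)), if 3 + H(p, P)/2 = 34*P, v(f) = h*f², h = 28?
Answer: -730848 - I*√69157 ≈ -7.3085e+5 - 262.98*I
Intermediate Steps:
v(f) = 28*f²
H(p, P) = -6 + 68*P (H(p, P) = -6 + 2*(34*P) = -6 + 68*P)
x = -730848 (x = (-6 + 68*224)*(-48) = (-6 + 15232)*(-48) = 15226*(-48) = -730848)
x - √(-766282 + 165*(v(12) + 193)) = -730848 - √(-766282 + 165*(28*12² + 193)) = -730848 - √(-766282 + 165*(28*144 + 193)) = -730848 - √(-766282 + 165*(4032 + 193)) = -730848 - √(-766282 + 165*4225) = -730848 - √(-766282 + 697125) = -730848 - √(-69157) = -730848 - I*√69157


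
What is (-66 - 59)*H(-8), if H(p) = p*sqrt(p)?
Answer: 2000*I*sqrt(2) ≈ 2828.4*I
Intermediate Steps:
H(p) = p**(3/2)
(-66 - 59)*H(-8) = (-66 - 59)*(-8)**(3/2) = -(-2000)*I*sqrt(2) = 2000*I*sqrt(2)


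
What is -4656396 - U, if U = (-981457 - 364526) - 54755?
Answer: -3255658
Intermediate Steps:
U = -1400738 (U = -1345983 - 54755 = -1400738)
-4656396 - U = -4656396 - 1*(-1400738) = -4656396 + 1400738 = -3255658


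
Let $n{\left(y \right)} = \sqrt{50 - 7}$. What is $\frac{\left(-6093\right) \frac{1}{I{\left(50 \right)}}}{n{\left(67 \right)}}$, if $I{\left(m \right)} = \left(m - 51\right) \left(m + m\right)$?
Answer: $\frac{6093 \sqrt{43}}{4300} \approx 9.2917$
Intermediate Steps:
$I{\left(m \right)} = 2 m \left(-51 + m\right)$ ($I{\left(m \right)} = \left(-51 + m\right) 2 m = 2 m \left(-51 + m\right)$)
$n{\left(y \right)} = \sqrt{43}$
$\frac{\left(-6093\right) \frac{1}{I{\left(50 \right)}}}{n{\left(67 \right)}} = \frac{\left(-6093\right) \frac{1}{2 \cdot 50 \left(-51 + 50\right)}}{\sqrt{43}} = - \frac{6093}{2 \cdot 50 \left(-1\right)} \frac{\sqrt{43}}{43} = - \frac{6093}{-100} \frac{\sqrt{43}}{43} = \left(-6093\right) \left(- \frac{1}{100}\right) \frac{\sqrt{43}}{43} = \frac{6093 \frac{\sqrt{43}}{43}}{100} = \frac{6093 \sqrt{43}}{4300}$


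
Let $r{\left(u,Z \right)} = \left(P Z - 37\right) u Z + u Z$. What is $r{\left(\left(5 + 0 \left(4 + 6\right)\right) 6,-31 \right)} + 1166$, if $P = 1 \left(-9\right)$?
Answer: $-224824$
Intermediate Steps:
$P = -9$
$r{\left(u,Z \right)} = Z u + Z u \left(-37 - 9 Z\right)$ ($r{\left(u,Z \right)} = \left(- 9 Z - 37\right) u Z + u Z = \left(-37 - 9 Z\right) u Z + Z u = u \left(-37 - 9 Z\right) Z + Z u = Z u \left(-37 - 9 Z\right) + Z u = Z u + Z u \left(-37 - 9 Z\right)$)
$r{\left(\left(5 + 0 \left(4 + 6\right)\right) 6,-31 \right)} + 1166 = \left(-9\right) \left(-31\right) \left(5 + 0 \left(4 + 6\right)\right) 6 \left(4 - 31\right) + 1166 = \left(-9\right) \left(-31\right) \left(5 + 0 \cdot 10\right) 6 \left(-27\right) + 1166 = \left(-9\right) \left(-31\right) \left(5 + 0\right) 6 \left(-27\right) + 1166 = \left(-9\right) \left(-31\right) 5 \cdot 6 \left(-27\right) + 1166 = \left(-9\right) \left(-31\right) 30 \left(-27\right) + 1166 = -225990 + 1166 = -224824$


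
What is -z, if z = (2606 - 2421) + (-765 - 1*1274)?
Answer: 1854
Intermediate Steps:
z = -1854 (z = 185 + (-765 - 1274) = 185 - 2039 = -1854)
-z = -1*(-1854) = 1854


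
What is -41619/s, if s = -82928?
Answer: 41619/82928 ≈ 0.50187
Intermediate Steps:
-41619/s = -41619/(-82928) = -41619*(-1/82928) = 41619/82928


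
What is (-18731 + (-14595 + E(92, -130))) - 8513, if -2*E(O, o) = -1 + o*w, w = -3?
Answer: -84067/2 ≈ -42034.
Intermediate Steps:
E(O, o) = ½ + 3*o/2 (E(O, o) = -(-1 + o*(-3))/2 = -(-1 - 3*o)/2 = ½ + 3*o/2)
(-18731 + (-14595 + E(92, -130))) - 8513 = (-18731 + (-14595 + (½ + (3/2)*(-130)))) - 8513 = (-18731 + (-14595 + (½ - 195))) - 8513 = (-18731 + (-14595 - 389/2)) - 8513 = (-18731 - 29579/2) - 8513 = -67041/2 - 8513 = -84067/2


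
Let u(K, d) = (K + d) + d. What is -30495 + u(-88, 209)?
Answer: -30165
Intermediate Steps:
u(K, d) = K + 2*d
-30495 + u(-88, 209) = -30495 + (-88 + 2*209) = -30495 + (-88 + 418) = -30495 + 330 = -30165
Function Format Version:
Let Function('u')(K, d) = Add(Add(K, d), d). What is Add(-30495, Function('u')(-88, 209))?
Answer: -30165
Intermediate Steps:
Function('u')(K, d) = Add(K, Mul(2, d))
Add(-30495, Function('u')(-88, 209)) = Add(-30495, Add(-88, Mul(2, 209))) = Add(-30495, Add(-88, 418)) = Add(-30495, 330) = -30165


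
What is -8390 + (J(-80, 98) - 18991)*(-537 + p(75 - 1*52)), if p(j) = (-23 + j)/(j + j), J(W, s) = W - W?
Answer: 10189777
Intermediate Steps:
J(W, s) = 0
p(j) = (-23 + j)/(2*j) (p(j) = (-23 + j)/((2*j)) = (-23 + j)*(1/(2*j)) = (-23 + j)/(2*j))
-8390 + (J(-80, 98) - 18991)*(-537 + p(75 - 1*52)) = -8390 + (0 - 18991)*(-537 + (-23 + (75 - 1*52))/(2*(75 - 1*52))) = -8390 - 18991*(-537 + (-23 + (75 - 52))/(2*(75 - 52))) = -8390 - 18991*(-537 + (1/2)*(-23 + 23)/23) = -8390 - 18991*(-537 + (1/2)*(1/23)*0) = -8390 - 18991*(-537 + 0) = -8390 - 18991*(-537) = -8390 + 10198167 = 10189777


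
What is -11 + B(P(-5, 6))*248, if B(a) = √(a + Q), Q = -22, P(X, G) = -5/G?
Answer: -11 + 124*I*√822/3 ≈ -11.0 + 1185.0*I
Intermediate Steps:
B(a) = √(-22 + a) (B(a) = √(a - 22) = √(-22 + a))
-11 + B(P(-5, 6))*248 = -11 + √(-22 - 5/6)*248 = -11 + √(-22 - 5*⅙)*248 = -11 + √(-22 - ⅚)*248 = -11 + √(-137/6)*248 = -11 + (I*√822/6)*248 = -11 + 124*I*√822/3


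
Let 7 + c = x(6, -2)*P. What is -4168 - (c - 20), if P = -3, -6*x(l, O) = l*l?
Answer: -4159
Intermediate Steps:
x(l, O) = -l**2/6 (x(l, O) = -l*l/6 = -l**2/6)
c = 11 (c = -7 - 1/6*6**2*(-3) = -7 - 1/6*36*(-3) = -7 - 6*(-3) = -7 + 18 = 11)
-4168 - (c - 20) = -4168 - (11 - 20) = -4168 - 1*(-9) = -4168 + 9 = -4159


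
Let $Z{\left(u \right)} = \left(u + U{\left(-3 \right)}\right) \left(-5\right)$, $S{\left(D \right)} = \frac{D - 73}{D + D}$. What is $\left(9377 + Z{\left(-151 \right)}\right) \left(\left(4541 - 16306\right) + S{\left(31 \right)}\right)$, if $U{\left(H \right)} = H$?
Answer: $- \frac{3700976192}{31} \approx -1.1939 \cdot 10^{8}$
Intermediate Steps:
$S{\left(D \right)} = \frac{-73 + D}{2 D}$
$Z{\left(u \right)} = 15 - 5 u$ ($Z{\left(u \right)} = \left(u - 3\right) \left(-5\right) = \left(-3 + u\right) \left(-5\right) = 15 - 5 u$)
$\left(9377 + Z{\left(-151 \right)}\right) \left(\left(4541 - 16306\right) + S{\left(31 \right)}\right) = \left(9377 + \left(15 - -755\right)\right) \left(\left(4541 - 16306\right) + \frac{-73 + 31}{2 \cdot 31}\right) = \left(9377 + \left(15 + 755\right)\right) \left(\left(4541 - 16306\right) + \frac{1}{2} \cdot \frac{1}{31} \left(-42\right)\right) = \left(9377 + 770\right) \left(-11765 - \frac{21}{31}\right) = 10147 \left(- \frac{364736}{31}\right) = - \frac{3700976192}{31}$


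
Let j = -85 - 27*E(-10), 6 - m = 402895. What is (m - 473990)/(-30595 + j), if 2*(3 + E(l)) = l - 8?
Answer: 876879/30356 ≈ 28.887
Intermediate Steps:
E(l) = -7 + l/2 (E(l) = -3 + (l - 8)/2 = -3 + (-8 + l)/2 = -3 + (-4 + l/2) = -7 + l/2)
m = -402889 (m = 6 - 1*402895 = 6 - 402895 = -402889)
j = 239 (j = -85 - 27*(-7 + (1/2)*(-10)) = -85 - 27*(-7 - 5) = -85 - 27*(-12) = -85 + 324 = 239)
(m - 473990)/(-30595 + j) = (-402889 - 473990)/(-30595 + 239) = -876879/(-30356) = -876879*(-1/30356) = 876879/30356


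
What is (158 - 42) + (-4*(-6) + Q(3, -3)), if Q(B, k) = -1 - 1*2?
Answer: 137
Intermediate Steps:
Q(B, k) = -3 (Q(B, k) = -1 - 2 = -3)
(158 - 42) + (-4*(-6) + Q(3, -3)) = (158 - 42) + (-4*(-6) - 3) = 116 + (24 - 3) = 116 + 21 = 137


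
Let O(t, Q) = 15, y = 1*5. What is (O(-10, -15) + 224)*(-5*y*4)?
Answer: -23900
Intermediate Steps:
y = 5
(O(-10, -15) + 224)*(-5*y*4) = (15 + 224)*(-5*5*4) = 239*(-25*4) = 239*(-100) = -23900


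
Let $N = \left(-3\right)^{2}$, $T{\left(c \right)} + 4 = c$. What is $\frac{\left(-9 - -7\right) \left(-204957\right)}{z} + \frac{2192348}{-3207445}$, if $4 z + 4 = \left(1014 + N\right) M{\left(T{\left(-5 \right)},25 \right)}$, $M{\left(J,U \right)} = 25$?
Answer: $\frac{5203045908212}{82017576095} \approx 63.438$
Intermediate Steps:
$T{\left(c \right)} = -4 + c$
$N = 9$
$z = \frac{25571}{4}$ ($z = -1 + \frac{\left(1014 + 9\right) 25}{4} = -1 + \frac{1023 \cdot 25}{4} = -1 + \frac{1}{4} \cdot 25575 = -1 + \frac{25575}{4} = \frac{25571}{4} \approx 6392.8$)
$\frac{\left(-9 - -7\right) \left(-204957\right)}{z} + \frac{2192348}{-3207445} = \frac{\left(-9 - -7\right) \left(-204957\right)}{\frac{25571}{4}} + \frac{2192348}{-3207445} = \left(-9 + 7\right) \left(-204957\right) \frac{4}{25571} + 2192348 \left(- \frac{1}{3207445}\right) = \left(-2\right) \left(-204957\right) \frac{4}{25571} - \frac{2192348}{3207445} = 409914 \cdot \frac{4}{25571} - \frac{2192348}{3207445} = \frac{1639656}{25571} - \frac{2192348}{3207445} = \frac{5203045908212}{82017576095}$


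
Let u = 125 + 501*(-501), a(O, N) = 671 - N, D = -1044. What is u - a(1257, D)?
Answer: -252591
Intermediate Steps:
u = -250876 (u = 125 - 251001 = -250876)
u - a(1257, D) = -250876 - (671 - 1*(-1044)) = -250876 - (671 + 1044) = -250876 - 1*1715 = -250876 - 1715 = -252591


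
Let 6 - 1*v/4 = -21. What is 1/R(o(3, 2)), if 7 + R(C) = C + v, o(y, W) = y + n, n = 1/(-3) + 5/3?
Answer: 3/316 ≈ 0.0094937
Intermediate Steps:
v = 108 (v = 24 - 4*(-21) = 24 + 84 = 108)
n = 4/3 (n = 1*(-⅓) + 5*(⅓) = -⅓ + 5/3 = 4/3 ≈ 1.3333)
o(y, W) = 4/3 + y (o(y, W) = y + 4/3 = 4/3 + y)
R(C) = 101 + C (R(C) = -7 + (C + 108) = -7 + (108 + C) = 101 + C)
1/R(o(3, 2)) = 1/(101 + (4/3 + 3)) = 1/(101 + 13/3) = 1/(316/3) = 3/316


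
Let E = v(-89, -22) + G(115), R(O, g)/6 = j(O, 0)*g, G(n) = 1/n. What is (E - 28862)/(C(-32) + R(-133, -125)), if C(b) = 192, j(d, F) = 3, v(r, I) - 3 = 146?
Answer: 1650997/118335 ≈ 13.952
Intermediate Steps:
v(r, I) = 149 (v(r, I) = 3 + 146 = 149)
R(O, g) = 18*g (R(O, g) = 6*(3*g) = 18*g)
E = 17136/115 (E = 149 + 1/115 = 17136/115 ≈ 149.01)
(E - 28862)/(C(-32) + R(-133, -125)) = (17136/115 - 28862)/(192 + 18*(-125)) = -3301994/(115*(192 - 2250)) = -3301994/115/(-2058) = -3301994/115*(-1/2058) = 1650997/118335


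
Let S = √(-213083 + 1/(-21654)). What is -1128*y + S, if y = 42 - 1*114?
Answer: 81216 + I*√11101522874898/7218 ≈ 81216.0 + 461.61*I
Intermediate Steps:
y = -72 (y = 42 - 114 = -72)
S = I*√11101522874898/7218 (S = √(-213083 - 1/21654) = √(-4614099283/21654) = I*√11101522874898/7218 ≈ 461.61*I)
-1128*y + S = -1128*(-72) + I*√11101522874898/7218 = 81216 + I*√11101522874898/7218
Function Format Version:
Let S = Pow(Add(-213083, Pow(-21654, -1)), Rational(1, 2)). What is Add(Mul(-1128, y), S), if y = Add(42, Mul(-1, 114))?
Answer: Add(81216, Mul(Rational(1, 7218), I, Pow(11101522874898, Rational(1, 2)))) ≈ Add(81216., Mul(461.61, I))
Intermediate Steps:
y = -72 (y = Add(42, -114) = -72)
S = Mul(Rational(1, 7218), I, Pow(11101522874898, Rational(1, 2))) (S = Pow(Add(-213083, Rational(-1, 21654)), Rational(1, 2)) = Pow(Rational(-4614099283, 21654), Rational(1, 2)) = Mul(Rational(1, 7218), I, Pow(11101522874898, Rational(1, 2))) ≈ Mul(461.61, I))
Add(Mul(-1128, y), S) = Add(Mul(-1128, -72), Mul(Rational(1, 7218), I, Pow(11101522874898, Rational(1, 2)))) = Add(81216, Mul(Rational(1, 7218), I, Pow(11101522874898, Rational(1, 2))))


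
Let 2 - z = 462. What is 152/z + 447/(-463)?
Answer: -68999/53245 ≈ -1.2959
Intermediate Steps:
z = -460 (z = 2 - 1*462 = 2 - 462 = -460)
152/z + 447/(-463) = 152/(-460) + 447/(-463) = 152*(-1/460) + 447*(-1/463) = -38/115 - 447/463 = -68999/53245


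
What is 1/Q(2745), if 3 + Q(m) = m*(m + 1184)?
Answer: 1/10785102 ≈ 9.2720e-8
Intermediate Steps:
Q(m) = -3 + m*(1184 + m) (Q(m) = -3 + m*(m + 1184) = -3 + m*(1184 + m))
1/Q(2745) = 1/(-3 + 2745² + 1184*2745) = 1/(-3 + 7535025 + 3250080) = 1/10785102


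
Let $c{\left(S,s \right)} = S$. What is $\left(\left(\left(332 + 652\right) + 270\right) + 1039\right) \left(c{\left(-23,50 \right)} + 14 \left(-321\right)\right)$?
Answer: $-10357481$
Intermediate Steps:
$\left(\left(\left(332 + 652\right) + 270\right) + 1039\right) \left(c{\left(-23,50 \right)} + 14 \left(-321\right)\right) = \left(\left(\left(332 + 652\right) + 270\right) + 1039\right) \left(-23 + 14 \left(-321\right)\right) = \left(\left(984 + 270\right) + 1039\right) \left(-23 - 4494\right) = \left(1254 + 1039\right) \left(-4517\right) = 2293 \left(-4517\right) = -10357481$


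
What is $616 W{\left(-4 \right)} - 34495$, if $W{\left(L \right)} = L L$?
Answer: $-24639$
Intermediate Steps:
$W{\left(L \right)} = L^{2}$
$616 W{\left(-4 \right)} - 34495 = 616 \left(-4\right)^{2} - 34495 = 616 \cdot 16 - 34495 = 9856 - 34495 = -24639$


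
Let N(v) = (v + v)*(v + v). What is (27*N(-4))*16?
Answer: 27648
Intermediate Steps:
N(v) = 4*v² (N(v) = (2*v)*(2*v) = 4*v²)
(27*N(-4))*16 = (27*(4*(-4)²))*16 = (27*(4*16))*16 = (27*64)*16 = 1728*16 = 27648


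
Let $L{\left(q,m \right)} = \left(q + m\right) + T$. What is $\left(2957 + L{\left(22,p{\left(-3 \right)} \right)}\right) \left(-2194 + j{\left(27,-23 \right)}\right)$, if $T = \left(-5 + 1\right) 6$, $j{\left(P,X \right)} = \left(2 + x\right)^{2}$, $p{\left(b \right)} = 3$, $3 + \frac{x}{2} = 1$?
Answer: $-6478020$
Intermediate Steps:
$x = -4$ ($x = -6 + 2 \cdot 1 = -6 + 2 = -4$)
$j{\left(P,X \right)} = 4$ ($j{\left(P,X \right)} = \left(2 - 4\right)^{2} = \left(-2\right)^{2} = 4$)
$T = -24$ ($T = \left(-4\right) 6 = -24$)
$L{\left(q,m \right)} = -24 + m + q$ ($L{\left(q,m \right)} = \left(q + m\right) - 24 = \left(m + q\right) - 24 = -24 + m + q$)
$\left(2957 + L{\left(22,p{\left(-3 \right)} \right)}\right) \left(-2194 + j{\left(27,-23 \right)}\right) = \left(2957 + \left(-24 + 3 + 22\right)\right) \left(-2194 + 4\right) = \left(2957 + 1\right) \left(-2190\right) = 2958 \left(-2190\right) = -6478020$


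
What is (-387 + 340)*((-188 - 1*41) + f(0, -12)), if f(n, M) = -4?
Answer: 10951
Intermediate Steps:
(-387 + 340)*((-188 - 1*41) + f(0, -12)) = (-387 + 340)*((-188 - 1*41) - 4) = -47*((-188 - 41) - 4) = -47*(-229 - 4) = -47*(-233) = 10951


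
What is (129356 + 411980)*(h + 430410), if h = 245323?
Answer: 365798599288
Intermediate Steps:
(129356 + 411980)*(h + 430410) = (129356 + 411980)*(245323 + 430410) = 541336*675733 = 365798599288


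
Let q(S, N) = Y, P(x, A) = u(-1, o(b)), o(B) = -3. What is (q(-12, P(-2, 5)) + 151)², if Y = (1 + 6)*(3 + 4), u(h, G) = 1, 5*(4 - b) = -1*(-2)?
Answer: 40000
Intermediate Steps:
b = 18/5 (b = 4 - (-1)*(-2)/5 = 4 - ⅕*2 = 4 - ⅖ = 18/5 ≈ 3.6000)
P(x, A) = 1
Y = 49 (Y = 7*7 = 49)
q(S, N) = 49
(q(-12, P(-2, 5)) + 151)² = (49 + 151)² = 200² = 40000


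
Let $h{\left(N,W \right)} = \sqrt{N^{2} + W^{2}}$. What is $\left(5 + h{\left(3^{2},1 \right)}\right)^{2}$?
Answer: $\left(5 + \sqrt{82}\right)^{2} \approx 197.55$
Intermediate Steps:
$\left(5 + h{\left(3^{2},1 \right)}\right)^{2} = \left(5 + \sqrt{\left(3^{2}\right)^{2} + 1^{2}}\right)^{2} = \left(5 + \sqrt{9^{2} + 1}\right)^{2} = \left(5 + \sqrt{81 + 1}\right)^{2} = \left(5 + \sqrt{82}\right)^{2}$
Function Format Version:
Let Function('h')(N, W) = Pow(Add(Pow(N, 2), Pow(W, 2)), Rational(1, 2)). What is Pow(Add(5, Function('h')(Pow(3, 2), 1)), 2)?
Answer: Pow(Add(5, Pow(82, Rational(1, 2))), 2) ≈ 197.55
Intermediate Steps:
Pow(Add(5, Function('h')(Pow(3, 2), 1)), 2) = Pow(Add(5, Pow(Add(Pow(Pow(3, 2), 2), Pow(1, 2)), Rational(1, 2))), 2) = Pow(Add(5, Pow(Add(Pow(9, 2), 1), Rational(1, 2))), 2) = Pow(Add(5, Pow(Add(81, 1), Rational(1, 2))), 2) = Pow(Add(5, Pow(82, Rational(1, 2))), 2)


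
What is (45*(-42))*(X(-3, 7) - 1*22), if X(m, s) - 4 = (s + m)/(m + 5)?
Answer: 30240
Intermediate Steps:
X(m, s) = 4 + (m + s)/(5 + m) (X(m, s) = 4 + (s + m)/(m + 5) = 4 + (m + s)/(5 + m))
(45*(-42))*(X(-3, 7) - 1*22) = (45*(-42))*((20 + 7 + 5*(-3))/(5 - 3) - 1*22) = -1890*((20 + 7 - 15)/2 - 22) = -1890*((½)*12 - 22) = -1890*(6 - 22) = -1890*(-16) = 30240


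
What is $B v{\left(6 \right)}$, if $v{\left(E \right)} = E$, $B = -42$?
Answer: $-252$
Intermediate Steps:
$B v{\left(6 \right)} = \left(-42\right) 6 = -252$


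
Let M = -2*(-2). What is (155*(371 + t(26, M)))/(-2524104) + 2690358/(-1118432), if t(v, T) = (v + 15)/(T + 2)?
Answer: -160693205327/66164969178 ≈ -2.4287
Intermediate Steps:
M = 4
t(v, T) = (15 + v)/(2 + T)
(155*(371 + t(26, M)))/(-2524104) + 2690358/(-1118432) = (155*(371 + (15 + 26)/(2 + 4)))/(-2524104) + 2690358/(-1118432) = (155*(371 + 41/6))*(-1/2524104) + 2690358*(-1/1118432) = (155*(371 + (1/6)*41))*(-1/2524104) - 1345179/559216 = (155*(371 + 41/6))*(-1/2524104) - 1345179/559216 = (155*(2267/6))*(-1/2524104) - 1345179/559216 = (351385/6)*(-1/2524104) - 1345179/559216 = -351385/15144624 - 1345179/559216 = -160693205327/66164969178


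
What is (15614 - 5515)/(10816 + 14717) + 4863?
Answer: 124177078/25533 ≈ 4863.4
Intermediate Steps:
(15614 - 5515)/(10816 + 14717) + 4863 = 10099/25533 + 4863 = 124177078/25533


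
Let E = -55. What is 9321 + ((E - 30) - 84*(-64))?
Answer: 14612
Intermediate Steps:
9321 + ((E - 30) - 84*(-64)) = 9321 + ((-55 - 30) - 84*(-64)) = 9321 + (-85 + 5376) = 9321 + 5291 = 14612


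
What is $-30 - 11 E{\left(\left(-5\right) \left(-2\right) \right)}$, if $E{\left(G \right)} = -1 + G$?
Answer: $-129$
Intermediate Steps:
$-30 - 11 E{\left(\left(-5\right) \left(-2\right) \right)} = -30 - 11 \left(-1 - -10\right) = -30 - 11 \left(-1 + 10\right) = -30 - 99 = -129$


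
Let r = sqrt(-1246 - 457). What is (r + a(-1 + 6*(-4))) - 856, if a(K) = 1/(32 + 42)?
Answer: -63343/74 + I*sqrt(1703) ≈ -855.99 + 41.267*I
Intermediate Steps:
r = I*sqrt(1703) (r = sqrt(-1703) = I*sqrt(1703) ≈ 41.267*I)
a(K) = 1/74
(r + a(-1 + 6*(-4))) - 856 = (I*sqrt(1703) + 1/74) - 856 = (1/74 + I*sqrt(1703)) - 856 = -63343/74 + I*sqrt(1703)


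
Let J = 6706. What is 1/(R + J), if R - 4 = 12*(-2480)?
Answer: -1/23050 ≈ -4.3384e-5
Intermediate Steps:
R = -29756 (R = 4 + 12*(-2480) = 4 - 29760 = -29756)
1/(R + J) = 1/(-29756 + 6706) = 1/(-23050) = -1/23050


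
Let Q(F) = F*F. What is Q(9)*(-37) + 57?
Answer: -2940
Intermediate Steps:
Q(F) = F²
Q(9)*(-37) + 57 = 9²*(-37) + 57 = 81*(-37) + 57 = -2997 + 57 = -2940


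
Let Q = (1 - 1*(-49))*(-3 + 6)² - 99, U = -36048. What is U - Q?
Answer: -36399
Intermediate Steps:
Q = 351 (Q = (1 + 49)*3² - 99 = 50*9 - 99 = 450 - 99 = 351)
U - Q = -36048 - 1*351 = -36048 - 351 = -36399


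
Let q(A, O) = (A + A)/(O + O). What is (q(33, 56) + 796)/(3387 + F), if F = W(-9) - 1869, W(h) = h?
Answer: 44609/84504 ≈ 0.52789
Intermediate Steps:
q(A, O) = A/O (q(A, O) = (2*A)/((2*O)) = (2*A)*(1/(2*O)) = A/O)
F = -1878 (F = -9 - 1869 = -1878)
(q(33, 56) + 796)/(3387 + F) = (33/56 + 796)/(3387 - 1878) = (33*(1/56) + 796)/1509 = (33/56 + 796)*(1/1509) = (44609/56)*(1/1509) = 44609/84504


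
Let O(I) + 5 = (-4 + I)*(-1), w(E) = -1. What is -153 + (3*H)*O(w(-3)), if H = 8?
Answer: -153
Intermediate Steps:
O(I) = -1 - I (O(I) = -5 + (-4 + I)*(-1) = -5 + (4 - I) = -1 - I)
-153 + (3*H)*O(w(-3)) = -153 + (3*8)*(-1 - 1*(-1)) = -153 + 24*(-1 + 1) = -153 + 24*0 = -153 + 0 = -153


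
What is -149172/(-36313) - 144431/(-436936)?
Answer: 70423339895/15866456968 ≈ 4.4385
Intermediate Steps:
-149172/(-36313) - 144431/(-436936) = -149172*(-1/36313) - 144431*(-1/436936) = 149172/36313 + 144431/436936 = 70423339895/15866456968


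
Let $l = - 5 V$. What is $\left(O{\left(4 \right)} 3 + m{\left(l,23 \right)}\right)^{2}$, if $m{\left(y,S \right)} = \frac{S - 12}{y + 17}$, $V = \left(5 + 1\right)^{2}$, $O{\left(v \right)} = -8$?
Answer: $\frac{15389929}{26569} \approx 579.24$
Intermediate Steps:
$V = 36$ ($V = 6^{2} = 36$)
$l = -180$ ($l = \left(-5\right) 36 = -180$)
$m{\left(y,S \right)} = \frac{-12 + S}{17 + y}$
$\left(O{\left(4 \right)} 3 + m{\left(l,23 \right)}\right)^{2} = \left(\left(-8\right) 3 + \frac{-12 + 23}{17 - 180}\right)^{2} = \left(-24 + \frac{1}{-163} \cdot 11\right)^{2} = \left(-24 - \frac{11}{163}\right)^{2} = \left(- \frac{3923}{163}\right)^{2} = \frac{15389929}{26569}$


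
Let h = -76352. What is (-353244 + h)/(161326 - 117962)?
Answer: -107399/10841 ≈ -9.9067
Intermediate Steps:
(-353244 + h)/(161326 - 117962) = (-353244 - 76352)/(161326 - 117962) = -429596/43364 = -429596*1/43364 = -107399/10841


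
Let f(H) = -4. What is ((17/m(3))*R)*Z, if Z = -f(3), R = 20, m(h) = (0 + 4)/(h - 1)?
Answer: 680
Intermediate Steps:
m(h) = 4/(-1 + h)
Z = 4 (Z = -1*(-4) = 4)
((17/m(3))*R)*Z = ((17/((4/(-1 + 3))))*20)*4 = ((17/((4/2)))*20)*4 = ((17/((4*(½))))*20)*4 = ((17/2)*20)*4 = 170*4 = 680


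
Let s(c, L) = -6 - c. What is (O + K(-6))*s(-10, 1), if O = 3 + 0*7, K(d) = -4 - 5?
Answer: -24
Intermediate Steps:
K(d) = -9
O = 3 (O = 3 + 0 = 3)
(O + K(-6))*s(-10, 1) = (3 - 9)*(-6 - 1*(-10)) = -6*(-6 + 10) = -6*4 = -24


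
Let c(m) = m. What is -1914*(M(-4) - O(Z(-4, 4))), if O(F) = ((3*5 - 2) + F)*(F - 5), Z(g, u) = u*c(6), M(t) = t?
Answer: 1353198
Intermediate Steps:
Z(g, u) = 6*u (Z(g, u) = u*6 = 6*u)
O(F) = (-5 + F)*(13 + F) (O(F) = ((15 - 2) + F)*(-5 + F) = (13 + F)*(-5 + F) = (-5 + F)*(13 + F))
-1914*(M(-4) - O(Z(-4, 4))) = -1914*(-4 - (-65 + (6*4)² + 8*(6*4))) = -1914*(-4 - (-65 + 24² + 8*24)) = -1914*(-4 - (-65 + 576 + 192)) = -1914*(-4 - 1*703) = -1914*(-4 - 703) = -1914*(-707) = 1353198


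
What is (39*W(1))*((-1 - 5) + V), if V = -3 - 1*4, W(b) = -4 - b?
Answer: 2535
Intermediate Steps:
V = -7 (V = -3 - 4 = -7)
(39*W(1))*((-1 - 5) + V) = (39*(-4 - 1*1))*((-1 - 5) - 7) = (39*(-4 - 1))*(-6 - 7) = (39*(-5))*(-13) = -195*(-13) = 2535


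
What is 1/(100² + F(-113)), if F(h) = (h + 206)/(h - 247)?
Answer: 120/1199969 ≈ 0.00010000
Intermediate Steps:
F(h) = (206 + h)/(-247 + h)
1/(100² + F(-113)) = 1/(100² + (206 - 113)/(-247 - 113)) = 1/(10000 + 93/(-360)) = 1/(10000 - 1/360*93) = 1/(10000 - 31/120) = 1/(1199969/120) = 120/1199969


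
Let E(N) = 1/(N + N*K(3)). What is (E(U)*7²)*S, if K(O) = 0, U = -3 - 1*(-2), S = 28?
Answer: -1372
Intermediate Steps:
U = -1 (U = -3 + 2 = -1)
E(N) = 1/N (E(N) = 1/(N + N*0) = 1/(N + 0) = 1/N)
(E(U)*7²)*S = (7²/(-1))*28 = -1*49*28 = -49*28 = -1372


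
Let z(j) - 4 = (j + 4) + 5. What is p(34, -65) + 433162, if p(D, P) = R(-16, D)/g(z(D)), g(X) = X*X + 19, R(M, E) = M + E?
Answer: 482542477/1114 ≈ 4.3316e+5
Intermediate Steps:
z(j) = 13 + j (z(j) = 4 + ((j + 4) + 5) = 4 + ((4 + j) + 5) = 4 + (9 + j) = 13 + j)
R(M, E) = E + M
g(X) = 19 + X² (g(X) = X² + 19 = 19 + X²)
p(D, P) = (-16 + D)/(19 + (13 + D)²) (p(D, P) = (D - 16)/(19 + (13 + D)²) = (-16 + D)/(19 + (13 + D)²))
p(34, -65) + 433162 = (-16 + 34)/(19 + (13 + 34)²) + 433162 = 18/(19 + 47²) + 433162 = 18/(19 + 2209) + 433162 = 18/2228 + 433162 = (1/2228)*18 + 433162 = 9/1114 + 433162 = 482542477/1114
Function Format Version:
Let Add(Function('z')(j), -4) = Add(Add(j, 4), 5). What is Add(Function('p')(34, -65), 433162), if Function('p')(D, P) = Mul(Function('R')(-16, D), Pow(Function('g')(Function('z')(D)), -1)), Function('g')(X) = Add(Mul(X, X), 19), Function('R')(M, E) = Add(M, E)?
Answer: Rational(482542477, 1114) ≈ 4.3316e+5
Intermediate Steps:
Function('z')(j) = Add(13, j) (Function('z')(j) = Add(4, Add(Add(j, 4), 5)) = Add(4, Add(Add(4, j), 5)) = Add(4, Add(9, j)) = Add(13, j))
Function('R')(M, E) = Add(E, M)
Function('g')(X) = Add(19, Pow(X, 2)) (Function('g')(X) = Add(Pow(X, 2), 19) = Add(19, Pow(X, 2)))
Function('p')(D, P) = Mul(Pow(Add(19, Pow(Add(13, D), 2)), -1), Add(-16, D)) (Function('p')(D, P) = Mul(Add(D, -16), Pow(Add(19, Pow(Add(13, D), 2)), -1)) = Mul(Add(-16, D), Pow(Add(19, Pow(Add(13, D), 2)), -1)) = Mul(Pow(Add(19, Pow(Add(13, D), 2)), -1), Add(-16, D)))
Add(Function('p')(34, -65), 433162) = Add(Mul(Pow(Add(19, Pow(Add(13, 34), 2)), -1), Add(-16, 34)), 433162) = Add(Mul(Pow(Add(19, Pow(47, 2)), -1), 18), 433162) = Add(Mul(Pow(Add(19, 2209), -1), 18), 433162) = Add(Mul(Pow(2228, -1), 18), 433162) = Add(Mul(Rational(1, 2228), 18), 433162) = Add(Rational(9, 1114), 433162) = Rational(482542477, 1114)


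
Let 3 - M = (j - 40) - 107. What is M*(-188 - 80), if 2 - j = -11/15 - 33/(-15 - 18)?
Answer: -596032/15 ≈ -39735.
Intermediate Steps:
j = 26/15 (j = 2 - (-11/15 - 33/(-15 - 18)) = 2 - (-11*1/15 - 33/(-33)) = 2 - (-11/15 - 33*(-1/33)) = 2 - (-11/15 + 1) = 2 - 1*4/15 = 2 - 4/15 = 26/15 ≈ 1.7333)
M = 2224/15 (M = 3 - ((26/15 - 40) - 107) = 3 - (-574/15 - 107) = 3 - 1*(-2179/15) = 3 + 2179/15 = 2224/15 ≈ 148.27)
M*(-188 - 80) = 2224*(-188 - 80)/15 = (2224/15)*(-268) = -596032/15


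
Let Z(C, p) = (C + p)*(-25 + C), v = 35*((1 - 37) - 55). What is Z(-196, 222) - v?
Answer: -2561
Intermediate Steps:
v = -3185 (v = 35*(-36 - 55) = 35*(-91) = -3185)
Z(C, p) = (-25 + C)*(C + p)
Z(-196, 222) - v = ((-196)² - 25*(-196) - 25*222 - 196*222) - 1*(-3185) = (38416 + 4900 - 5550 - 43512) + 3185 = -5746 + 3185 = -2561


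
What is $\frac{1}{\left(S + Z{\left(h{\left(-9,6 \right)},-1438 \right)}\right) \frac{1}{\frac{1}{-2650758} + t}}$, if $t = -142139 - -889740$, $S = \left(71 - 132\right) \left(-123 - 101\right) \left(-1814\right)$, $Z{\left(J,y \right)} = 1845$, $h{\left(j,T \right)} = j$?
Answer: $- \frac{42164028331}{1397832168414} \approx -0.030164$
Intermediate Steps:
$S = -24786496$ ($S = \left(-61\right) \left(-224\right) \left(-1814\right) = 13664 \left(-1814\right) = -24786496$)
$t = 747601$ ($t = -142139 + 889740 = 747601$)
$\frac{1}{\left(S + Z{\left(h{\left(-9,6 \right)},-1438 \right)}\right) \frac{1}{\frac{1}{-2650758} + t}} = \frac{1}{\left(-24786496 + 1845\right) \frac{1}{\frac{1}{-2650758} + 747601}} = \frac{1}{\left(-24784651\right) \frac{1}{- \frac{1}{2650758} + 747601}} = \frac{1}{\left(-24784651\right) \frac{1}{\frac{1981709331557}{2650758}}} = \frac{1}{\left(-24784651\right) \frac{2650758}{1981709331557}} = \frac{1}{- \frac{1397832168414}{42164028331}} = - \frac{42164028331}{1397832168414}$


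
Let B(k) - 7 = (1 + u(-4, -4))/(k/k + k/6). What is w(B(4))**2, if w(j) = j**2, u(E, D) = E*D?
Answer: 54700816/625 ≈ 87521.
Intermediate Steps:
u(E, D) = D*E
B(k) = 7 + 17/(1 + k/6) (B(k) = 7 + (1 - 4*(-4))/(k/k + k/6) = 7 + (1 + 16)/(1 + k*(1/6)) = 7 + 17/(1 + k/6))
w(B(4))**2 = (((144 + 7*4)/(6 + 4))**2)**2 = (((144 + 28)/10)**2)**2 = (((1/10)*172)**2)**2 = ((86/5)**2)**2 = (7396/25)**2 = 54700816/625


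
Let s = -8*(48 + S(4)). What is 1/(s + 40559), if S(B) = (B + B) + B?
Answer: 1/40079 ≈ 2.4951e-5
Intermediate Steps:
S(B) = 3*B (S(B) = 2*B + B = 3*B)
s = -480 (s = -8*(48 + 3*4) = -8*(48 + 12) = -8*60 = -480)
1/(s + 40559) = 1/(-480 + 40559) = 1/40079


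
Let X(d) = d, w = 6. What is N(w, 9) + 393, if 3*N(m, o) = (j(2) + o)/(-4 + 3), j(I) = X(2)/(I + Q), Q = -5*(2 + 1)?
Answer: 15212/39 ≈ 390.05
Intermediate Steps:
Q = -15 (Q = -5*3 = -15)
j(I) = 2/(-15 + I) (j(I) = 2/(I - 15) = 2/(-15 + I))
N(m, o) = 2/39 - o/3 (N(m, o) = ((2/(-15 + 2) + o)/(-4 + 3))/3 = ((2/(-13) + o)/(-1))/3 = ((2*(-1/13) + o)*(-1))/3 = ((-2/13 + o)*(-1))/3 = (2/13 - o)/3 = 2/39 - o/3)
N(w, 9) + 393 = (2/39 - 1/3*9) + 393 = (2/39 - 3) + 393 = -115/39 + 393 = 15212/39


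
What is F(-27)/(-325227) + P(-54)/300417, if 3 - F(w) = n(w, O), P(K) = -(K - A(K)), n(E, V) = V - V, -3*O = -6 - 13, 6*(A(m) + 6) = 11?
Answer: 2354753/15031341486 ≈ 0.00015666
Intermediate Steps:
A(m) = -25/6 (A(m) = -6 + (1/6)*11 = -6 + 11/6 = -25/6)
O = 19/3 (O = -(-6 - 13)/3 = -1/3*(-19) = 19/3 ≈ 6.3333)
n(E, V) = 0
P(K) = -25/6 - K (P(K) = -(K - 1*(-25/6)) = -(K + 25/6) = -(25/6 + K) = -25/6 - K)
F(w) = 3 (F(w) = 3 - 1*0 = 3 + 0 = 3)
F(-27)/(-325227) + P(-54)/300417 = 3/(-325227) + (-25/6 - 1*(-54))/300417 = 3*(-1/325227) + (-25/6 + 54)*(1/300417) = -1/108409 + (299/6)*(1/300417) = -1/108409 + 23/138654 = 2354753/15031341486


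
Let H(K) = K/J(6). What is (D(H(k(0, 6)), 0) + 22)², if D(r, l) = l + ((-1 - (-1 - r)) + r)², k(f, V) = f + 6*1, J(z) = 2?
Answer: 3364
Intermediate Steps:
k(f, V) = 6 + f (k(f, V) = f + 6 = 6 + f)
H(K) = K/2
D(r, l) = l + 4*r² (D(r, l) = l + ((-1 + (1 + r)) + r)² = l + (r + r)² = l + (2*r)² = l + 4*r²)
(D(H(k(0, 6)), 0) + 22)² = ((0 + 4*((6 + 0)/2)²) + 22)² = ((0 + 4*((½)*6)²) + 22)² = ((0 + 4*3²) + 22)² = ((0 + 4*9) + 22)² = ((0 + 36) + 22)² = (36 + 22)² = 58² = 3364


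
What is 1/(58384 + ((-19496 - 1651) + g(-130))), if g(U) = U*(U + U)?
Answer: 1/71037 ≈ 1.4077e-5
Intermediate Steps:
g(U) = 2*U**2 (g(U) = U*(2*U) = 2*U**2)
1/(58384 + ((-19496 - 1651) + g(-130))) = 1/(58384 + ((-19496 - 1651) + 2*(-130)**2)) = 1/(58384 + (-21147 + 2*16900)) = 1/(58384 + (-21147 + 33800)) = 1/(58384 + 12653) = 1/71037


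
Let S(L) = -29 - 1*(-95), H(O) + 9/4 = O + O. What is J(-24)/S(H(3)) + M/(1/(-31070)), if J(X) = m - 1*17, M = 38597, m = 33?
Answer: -39573890062/33 ≈ -1.1992e+9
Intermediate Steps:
H(O) = -9/4 + 2*O (H(O) = -9/4 + (O + O) = -9/4 + 2*O)
J(X) = 16 (J(X) = 33 - 1*17 = 33 - 17 = 16)
S(L) = 66 (S(L) = -29 + 95 = 66)
J(-24)/S(H(3)) + M/(1/(-31070)) = 16/66 + 38597/(1/(-31070)) = 16*(1/66) + 38597/(-1/31070) = 8/33 + 38597*(-31070) = 8/33 - 1199208790 = -39573890062/33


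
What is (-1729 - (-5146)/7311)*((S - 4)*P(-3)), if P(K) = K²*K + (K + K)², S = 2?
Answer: 75813438/2437 ≈ 31109.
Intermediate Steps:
P(K) = K³ + 4*K² (P(K) = K³ + (2*K)² = K³ + 4*K²)
(-1729 - (-5146)/7311)*((S - 4)*P(-3)) = (-1729 - (-5146)/7311)*((2 - 4)*((-3)²*(4 - 3))) = (-1729 - (-5146)/7311)*(-18) = (-1729 - 1*(-5146/7311))*(-2*9) = (-1729 + 5146/7311)*(-18) = -12635573/7311*(-18) = 75813438/2437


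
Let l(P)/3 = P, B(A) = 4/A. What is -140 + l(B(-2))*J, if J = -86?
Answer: 376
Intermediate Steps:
l(P) = 3*P
-140 + l(B(-2))*J = -140 + (3*(4/(-2)))*(-86) = -140 + (3*(4*(-½)))*(-86) = -140 + (3*(-2))*(-86) = -140 - 6*(-86) = -140 + 516 = 376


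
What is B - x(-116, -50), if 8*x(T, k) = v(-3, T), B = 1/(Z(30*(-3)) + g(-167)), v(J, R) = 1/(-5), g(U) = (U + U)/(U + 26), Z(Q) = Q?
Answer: 1679/123560 ≈ 0.013589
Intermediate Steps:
g(U) = 2*U/(26 + U) (g(U) = (2*U)/(26 + U) = 2*U/(26 + U))
v(J, R) = -⅕
B = -141/12356 (B = 1/(30*(-3) + 2*(-167)/(26 - 167)) = 1/(-90 + 2*(-167)/(-141)) = 1/(-90 + 2*(-167)*(-1/141)) = 1/(-90 + 334/141) = 1/(-12356/141) = -141/12356 ≈ -0.011411)
x(T, k) = -1/40 (x(T, k) = (⅛)*(-⅕) = -1/40)
B - x(-116, -50) = -141/12356 - 1*(-1/40) = -141/12356 + 1/40 = 1679/123560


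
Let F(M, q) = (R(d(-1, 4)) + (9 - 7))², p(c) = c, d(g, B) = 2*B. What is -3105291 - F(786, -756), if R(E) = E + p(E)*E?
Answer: -3110767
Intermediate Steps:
R(E) = E + E² (R(E) = E + E*E = E + E²)
F(M, q) = 5476 (F(M, q) = ((2*4)*(1 + 2*4) + (9 - 7))² = (8*(1 + 8) + 2)² = (8*9 + 2)² = (72 + 2)² = 74² = 5476)
-3105291 - F(786, -756) = -3105291 - 1*5476 = -3105291 - 5476 = -3110767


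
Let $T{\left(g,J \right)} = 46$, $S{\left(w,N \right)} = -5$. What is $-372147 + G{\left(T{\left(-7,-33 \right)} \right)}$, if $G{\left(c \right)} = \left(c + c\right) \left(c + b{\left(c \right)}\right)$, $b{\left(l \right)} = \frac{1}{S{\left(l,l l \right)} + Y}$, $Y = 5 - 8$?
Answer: $- \frac{735853}{2} \approx -3.6793 \cdot 10^{5}$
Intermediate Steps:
$Y = -3$ ($Y = 5 - 8 = -3$)
$b{\left(l \right)} = - \frac{1}{8}$ ($b{\left(l \right)} = \frac{1}{-5 - 3} = \frac{1}{-8} = - \frac{1}{8}$)
$G{\left(c \right)} = 2 c \left(- \frac{1}{8} + c\right)$ ($G{\left(c \right)} = \left(c + c\right) \left(c - \frac{1}{8}\right) = 2 c \left(- \frac{1}{8} + c\right)$)
$-372147 + G{\left(T{\left(-7,-33 \right)} \right)} = -372147 + \frac{1}{4} \cdot 46 \left(-1 + 8 \cdot 46\right) = -372147 + \frac{1}{4} \cdot 46 \left(-1 + 368\right) = -372147 + \frac{1}{4} \cdot 46 \cdot 367 = -372147 + \frac{8441}{2} = - \frac{735853}{2}$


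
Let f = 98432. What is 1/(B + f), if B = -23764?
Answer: 1/74668 ≈ 1.3393e-5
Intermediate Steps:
1/(B + f) = 1/(-23764 + 98432) = 1/74668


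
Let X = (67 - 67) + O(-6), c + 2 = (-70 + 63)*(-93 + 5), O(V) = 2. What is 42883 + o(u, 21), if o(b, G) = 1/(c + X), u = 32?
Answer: 26415929/616 ≈ 42883.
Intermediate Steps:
c = 614 (c = -2 + (-70 + 63)*(-93 + 5) = -2 - 7*(-88) = -2 + 616 = 614)
X = 2 (X = (67 - 67) + 2 = 0 + 2 = 2)
o(b, G) = 1/616 (o(b, G) = 1/(614 + 2) = 1/616)
42883 + o(u, 21) = 42883 + 1/616 = 26415929/616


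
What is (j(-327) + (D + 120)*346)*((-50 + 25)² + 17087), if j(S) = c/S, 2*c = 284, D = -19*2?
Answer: 54774371808/109 ≈ 5.0252e+8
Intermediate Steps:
D = -38
c = 142 (c = (½)*284 = 142)
j(S) = 142/S
(j(-327) + (D + 120)*346)*((-50 + 25)² + 17087) = (142/(-327) + (-38 + 120)*346)*((-50 + 25)² + 17087) = (142*(-1/327) + 82*346)*((-25)² + 17087) = (-142/327 + 28372)*(625 + 17087) = (9277502/327)*17712 = 54774371808/109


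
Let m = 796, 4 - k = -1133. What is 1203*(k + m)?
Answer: 2325399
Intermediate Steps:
k = 1137 (k = 4 - 1*(-1133) = 4 + 1133 = 1137)
1203*(k + m) = 1203*(1137 + 796) = 1203*1933 = 2325399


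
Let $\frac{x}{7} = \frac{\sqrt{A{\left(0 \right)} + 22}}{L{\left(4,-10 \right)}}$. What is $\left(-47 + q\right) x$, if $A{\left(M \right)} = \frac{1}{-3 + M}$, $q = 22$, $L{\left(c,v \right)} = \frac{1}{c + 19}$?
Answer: $- \frac{4025 \sqrt{195}}{3} \approx -18735.0$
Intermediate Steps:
$L{\left(c,v \right)} = \frac{1}{19 + c}$
$x = \frac{161 \sqrt{195}}{3}$ ($x = 7 \frac{\sqrt{\frac{1}{-3 + 0} + 22}}{\frac{1}{19 + 4}} = 7 \frac{\sqrt{\frac{1}{-3} + 22}}{\frac{1}{23}} = 7 \sqrt{- \frac{1}{3} + 22} \frac{1}{\frac{1}{23}} = 7 \sqrt{\frac{65}{3}} \cdot 23 = 7 \frac{\sqrt{195}}{3} \cdot 23 = 7 \frac{23 \sqrt{195}}{3} = \frac{161 \sqrt{195}}{3} \approx 749.41$)
$\left(-47 + q\right) x = \left(-47 + 22\right) \frac{161 \sqrt{195}}{3} = - 25 \frac{161 \sqrt{195}}{3} = - \frac{4025 \sqrt{195}}{3}$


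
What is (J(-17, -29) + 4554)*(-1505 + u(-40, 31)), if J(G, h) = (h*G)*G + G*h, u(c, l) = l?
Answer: 4914316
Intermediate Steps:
J(G, h) = G*h + h*G² (J(G, h) = (G*h)*G + G*h = h*G² + G*h = G*h + h*G²)
(J(-17, -29) + 4554)*(-1505 + u(-40, 31)) = (-17*(-29)*(1 - 17) + 4554)*(-1505 + 31) = (-17*(-29)*(-16) + 4554)*(-1474) = (-7888 + 4554)*(-1474) = -3334*(-1474) = 4914316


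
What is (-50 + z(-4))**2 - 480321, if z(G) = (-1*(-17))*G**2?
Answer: -431037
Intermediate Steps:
z(G) = 17*G**2
(-50 + z(-4))**2 - 480321 = (-50 + 17*(-4)**2)**2 - 480321 = (-50 + 17*16)**2 - 480321 = (-50 + 272)**2 - 480321 = 222**2 - 480321 = 49284 - 480321 = -431037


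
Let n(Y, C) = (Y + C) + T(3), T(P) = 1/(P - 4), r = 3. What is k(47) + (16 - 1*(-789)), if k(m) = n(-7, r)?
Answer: 800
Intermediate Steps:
T(P) = 1/(-4 + P)
n(Y, C) = -1 + C + Y (n(Y, C) = (Y + C) + 1/(-4 + 3) = (C + Y) + 1/(-1) = (C + Y) - 1 = -1 + C + Y)
k(m) = -5 (k(m) = -1 + 3 - 7 = -5)
k(47) + (16 - 1*(-789)) = -5 + (16 - 1*(-789)) = -5 + (16 + 789) = -5 + 805 = 800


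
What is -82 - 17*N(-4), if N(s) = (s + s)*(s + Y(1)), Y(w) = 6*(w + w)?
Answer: 1006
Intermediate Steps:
Y(w) = 12*w (Y(w) = 6*(2*w) = 12*w)
N(s) = 2*s*(12 + s) (N(s) = (s + s)*(s + 12*1) = (2*s)*(s + 12) = (2*s)*(12 + s) = 2*s*(12 + s))
-82 - 17*N(-4) = -82 - 34*(-4)*(12 - 4) = -82 - 34*(-4)*8 = -82 - 17*(-64) = -82 + 1088 = 1006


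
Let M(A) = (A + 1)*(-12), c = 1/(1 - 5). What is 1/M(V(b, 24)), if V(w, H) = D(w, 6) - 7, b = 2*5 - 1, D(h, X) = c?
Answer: 1/75 ≈ 0.013333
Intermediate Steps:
c = -¼ (c = 1/(-4) = -¼ ≈ -0.25000)
D(h, X) = -¼
b = 9 (b = 10 - 1 = 9)
V(w, H) = -29/4 (V(w, H) = -¼ - 7 = -29/4)
M(A) = -12 - 12*A (M(A) = (1 + A)*(-12) = -12 - 12*A)
1/M(V(b, 24)) = 1/(-12 - 12*(-29/4)) = 1/(-12 + 87) = 1/75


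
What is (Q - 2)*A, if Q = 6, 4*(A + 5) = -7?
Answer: -27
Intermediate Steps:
A = -27/4 (A = -5 + (1/4)*(-7) = -5 - 7/4 = -27/4 ≈ -6.7500)
(Q - 2)*A = (6 - 2)*(-27/4) = 4*(-27/4) = -27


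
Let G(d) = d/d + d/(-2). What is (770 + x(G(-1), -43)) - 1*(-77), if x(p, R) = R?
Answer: 804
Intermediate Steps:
G(d) = 1 - d/2 (G(d) = 1 + d*(-½) = 1 - d/2)
(770 + x(G(-1), -43)) - 1*(-77) = (770 - 43) - 1*(-77) = 727 + 77 = 804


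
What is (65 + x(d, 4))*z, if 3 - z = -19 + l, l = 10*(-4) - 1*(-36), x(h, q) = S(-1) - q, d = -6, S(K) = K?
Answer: 1560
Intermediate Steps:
x(h, q) = -1 - q
l = -4 (l = -40 + 36 = -4)
z = 26 (z = 3 - (-19 - 4) = 3 - 1*(-23) = 3 + 23 = 26)
(65 + x(d, 4))*z = (65 + (-1 - 1*4))*26 = (65 + (-1 - 4))*26 = (65 - 5)*26 = 60*26 = 1560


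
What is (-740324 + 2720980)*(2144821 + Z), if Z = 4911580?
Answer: 13976302979056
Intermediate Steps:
(-740324 + 2720980)*(2144821 + Z) = (-740324 + 2720980)*(2144821 + 4911580) = 1980656*7056401 = 13976302979056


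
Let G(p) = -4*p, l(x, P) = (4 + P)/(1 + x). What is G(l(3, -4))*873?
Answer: 0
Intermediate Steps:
l(x, P) = (4 + P)/(1 + x)
G(l(3, -4))*873 = -4*(4 - 4)/(1 + 3)*873 = -4*0/4*873 = -0*873 = -4*0*873 = 0*873 = 0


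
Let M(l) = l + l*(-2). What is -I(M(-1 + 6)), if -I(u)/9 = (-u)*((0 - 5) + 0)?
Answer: -225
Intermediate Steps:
M(l) = -l (M(l) = l - 2*l = -l)
I(u) = -45*u (I(u) = -9*(-u)*((0 - 5) + 0) = -9*(-u)*(-5 + 0) = -9*(-u)*(-5) = -45*u)
-I(M(-1 + 6)) = -(-45)*(-(-1 + 6)) = -(-45)*(-1*5) = -(-45)*(-5) = -1*225 = -225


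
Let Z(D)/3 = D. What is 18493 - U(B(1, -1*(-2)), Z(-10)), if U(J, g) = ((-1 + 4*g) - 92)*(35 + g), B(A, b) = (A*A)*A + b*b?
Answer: 19558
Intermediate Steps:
Z(D) = 3*D
B(A, b) = A³ + b² (B(A, b) = A²*A + b² = A³ + b²)
U(J, g) = (-93 + 4*g)*(35 + g)
18493 - U(B(1, -1*(-2)), Z(-10)) = 18493 - (-3255 + 4*(3*(-10))² + 47*(3*(-10))) = 18493 - (-3255 + 4*(-30)² + 47*(-30)) = 18493 - (-3255 + 4*900 - 1410) = 18493 - (-3255 + 3600 - 1410) = 18493 - 1*(-1065) = 18493 + 1065 = 19558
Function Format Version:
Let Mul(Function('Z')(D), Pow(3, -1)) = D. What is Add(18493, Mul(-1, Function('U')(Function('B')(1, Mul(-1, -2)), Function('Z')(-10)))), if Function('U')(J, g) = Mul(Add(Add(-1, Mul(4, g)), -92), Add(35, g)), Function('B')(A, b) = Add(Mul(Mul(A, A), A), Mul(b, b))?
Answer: 19558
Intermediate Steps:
Function('Z')(D) = Mul(3, D)
Function('B')(A, b) = Add(Pow(A, 3), Pow(b, 2)) (Function('B')(A, b) = Add(Mul(Pow(A, 2), A), Pow(b, 2)) = Add(Pow(A, 3), Pow(b, 2)))
Function('U')(J, g) = Mul(Add(-93, Mul(4, g)), Add(35, g))
Add(18493, Mul(-1, Function('U')(Function('B')(1, Mul(-1, -2)), Function('Z')(-10)))) = Add(18493, Mul(-1, Add(-3255, Mul(4, Pow(Mul(3, -10), 2)), Mul(47, Mul(3, -10))))) = Add(18493, Mul(-1, Add(-3255, Mul(4, Pow(-30, 2)), Mul(47, -30)))) = Add(18493, Mul(-1, Add(-3255, Mul(4, 900), -1410))) = Add(18493, Mul(-1, Add(-3255, 3600, -1410))) = Add(18493, Mul(-1, -1065)) = Add(18493, 1065) = 19558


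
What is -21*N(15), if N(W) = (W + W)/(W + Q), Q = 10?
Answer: -126/5 ≈ -25.200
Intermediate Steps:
N(W) = 2*W/(10 + W) (N(W) = (W + W)/(W + 10) = (2*W)/(10 + W) = 2*W/(10 + W))
-21*N(15) = -42*15/(10 + 15) = -42*15/25 = -21*6/5 = -126/5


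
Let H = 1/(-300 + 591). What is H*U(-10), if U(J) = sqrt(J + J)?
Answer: 2*I*sqrt(5)/291 ≈ 0.015368*I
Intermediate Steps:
U(J) = sqrt(2)*sqrt(J) (U(J) = sqrt(2*J) = sqrt(2)*sqrt(J))
H = 1/291 ≈ 0.0034364
H*U(-10) = (sqrt(2)*sqrt(-10))/291 = (sqrt(2)*(I*sqrt(10)))/291 = (2*I*sqrt(5))/291 = 2*I*sqrt(5)/291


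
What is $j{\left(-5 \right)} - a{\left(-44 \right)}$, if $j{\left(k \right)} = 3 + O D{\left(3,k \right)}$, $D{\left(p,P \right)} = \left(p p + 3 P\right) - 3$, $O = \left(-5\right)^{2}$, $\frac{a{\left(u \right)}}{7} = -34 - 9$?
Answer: $79$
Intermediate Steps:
$a{\left(u \right)} = -301$ ($a{\left(u \right)} = 7 \left(-34 - 9\right) = 7 \left(-43\right) = -301$)
$O = 25$
$D{\left(p,P \right)} = -3 + p^{2} + 3 P$ ($D{\left(p,P \right)} = \left(p^{2} + 3 P\right) - 3 = -3 + p^{2} + 3 P$)
$j{\left(k \right)} = 153 + 75 k$ ($j{\left(k \right)} = 3 + 25 \left(-3 + 3^{2} + 3 k\right) = 3 + 25 \left(-3 + 9 + 3 k\right) = 3 + 25 \left(6 + 3 k\right) = 3 + \left(150 + 75 k\right) = 153 + 75 k$)
$j{\left(-5 \right)} - a{\left(-44 \right)} = \left(153 + 75 \left(-5\right)\right) - -301 = \left(153 - 375\right) + 301 = -222 + 301 = 79$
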